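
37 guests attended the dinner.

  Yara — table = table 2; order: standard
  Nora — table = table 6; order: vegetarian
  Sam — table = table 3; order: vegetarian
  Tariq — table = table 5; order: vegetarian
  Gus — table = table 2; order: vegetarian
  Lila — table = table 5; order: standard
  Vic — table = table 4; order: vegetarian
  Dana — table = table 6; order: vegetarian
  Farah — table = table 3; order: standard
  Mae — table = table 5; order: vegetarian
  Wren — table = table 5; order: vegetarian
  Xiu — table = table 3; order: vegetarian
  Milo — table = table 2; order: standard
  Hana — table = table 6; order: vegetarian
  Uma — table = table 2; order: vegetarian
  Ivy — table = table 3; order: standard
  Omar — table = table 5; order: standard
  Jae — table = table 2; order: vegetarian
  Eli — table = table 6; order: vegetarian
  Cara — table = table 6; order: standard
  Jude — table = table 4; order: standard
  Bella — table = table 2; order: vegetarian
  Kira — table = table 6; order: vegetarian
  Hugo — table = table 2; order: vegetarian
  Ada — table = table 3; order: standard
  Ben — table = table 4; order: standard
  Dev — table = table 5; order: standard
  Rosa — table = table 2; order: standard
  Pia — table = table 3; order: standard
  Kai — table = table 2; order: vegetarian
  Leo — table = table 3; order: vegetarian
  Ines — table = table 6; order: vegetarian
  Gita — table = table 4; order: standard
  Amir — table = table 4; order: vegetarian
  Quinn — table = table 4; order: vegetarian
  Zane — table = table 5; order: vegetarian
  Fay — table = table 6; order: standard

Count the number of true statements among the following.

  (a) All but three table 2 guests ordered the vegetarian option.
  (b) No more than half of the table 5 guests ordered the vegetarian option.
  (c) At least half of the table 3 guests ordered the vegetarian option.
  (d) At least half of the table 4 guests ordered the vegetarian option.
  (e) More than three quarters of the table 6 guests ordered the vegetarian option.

2

(a) table 2: |A| = 9, |A ∩ B| = 6; needs |A ∖ B| = 3 — true.
(b) table 5: |A| = 7, |A ∩ B| = 4; needs |A ∩ B| ≤ |A ∖ B| — false.
(c) table 3: |A| = 7, |A ∩ B| = 3; needs |A ∩ B| ≥ |A ∖ B| — false.
(d) table 4: |A| = 6, |A ∩ B| = 3; needs |A ∩ B| ≥ |A ∖ B| — true.
(e) table 6: |A| = 8, |A ∩ B| = 6; needs |A ∩ B| / |A| > 3/4 — false.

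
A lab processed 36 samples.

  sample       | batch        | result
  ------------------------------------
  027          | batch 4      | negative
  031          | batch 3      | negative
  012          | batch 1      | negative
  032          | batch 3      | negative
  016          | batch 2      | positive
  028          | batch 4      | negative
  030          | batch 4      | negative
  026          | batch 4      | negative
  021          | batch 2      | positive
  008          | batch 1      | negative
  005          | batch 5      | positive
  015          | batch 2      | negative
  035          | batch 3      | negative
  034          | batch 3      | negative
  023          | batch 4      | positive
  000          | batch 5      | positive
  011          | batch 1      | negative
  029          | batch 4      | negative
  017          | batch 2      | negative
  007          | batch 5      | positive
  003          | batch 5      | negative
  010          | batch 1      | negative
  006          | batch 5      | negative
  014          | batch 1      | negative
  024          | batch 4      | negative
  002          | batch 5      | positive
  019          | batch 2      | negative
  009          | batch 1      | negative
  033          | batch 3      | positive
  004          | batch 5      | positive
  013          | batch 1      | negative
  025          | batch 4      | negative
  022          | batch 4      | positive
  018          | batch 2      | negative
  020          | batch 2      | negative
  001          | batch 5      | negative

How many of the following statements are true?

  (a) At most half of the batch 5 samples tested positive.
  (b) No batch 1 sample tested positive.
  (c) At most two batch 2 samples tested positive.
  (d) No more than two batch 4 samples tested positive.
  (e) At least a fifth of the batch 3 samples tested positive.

(a) batch 5: |A| = 8, |A ∩ B| = 5; needs |A ∩ B| ≤ |A ∖ B| — false.
(b) batch 1: |A| = 7, |A ∩ B| = 0; needs A ∩ B = ∅ (|A ∩ B| = 0) — true.
(c) batch 2: |A| = 7, |A ∩ B| = 2; needs |A ∩ B| ≤ 2 — true.
(d) batch 4: |A| = 9, |A ∩ B| = 2; needs |A ∩ B| ≤ 2 — true.
(e) batch 3: |A| = 5, |A ∩ B| = 1; needs |A ∩ B| / |A| ≥ 1/5 — true.

4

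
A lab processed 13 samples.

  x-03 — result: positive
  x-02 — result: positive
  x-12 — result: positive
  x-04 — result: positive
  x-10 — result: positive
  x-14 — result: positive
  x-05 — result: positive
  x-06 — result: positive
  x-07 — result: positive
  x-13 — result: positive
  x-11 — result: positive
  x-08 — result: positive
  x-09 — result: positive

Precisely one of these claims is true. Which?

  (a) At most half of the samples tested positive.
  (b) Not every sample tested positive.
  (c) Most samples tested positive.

|A| = 13, |A ∩ B| = 13, |A ∖ B| = 0.
(a) requires |A ∩ B| ≤ |A ∖ B|: false.
(b) requires A ⊄ B (|A ∖ B| ≥ 1): false.
(c) requires |A ∩ B| > |A ∖ B|: true.

(c)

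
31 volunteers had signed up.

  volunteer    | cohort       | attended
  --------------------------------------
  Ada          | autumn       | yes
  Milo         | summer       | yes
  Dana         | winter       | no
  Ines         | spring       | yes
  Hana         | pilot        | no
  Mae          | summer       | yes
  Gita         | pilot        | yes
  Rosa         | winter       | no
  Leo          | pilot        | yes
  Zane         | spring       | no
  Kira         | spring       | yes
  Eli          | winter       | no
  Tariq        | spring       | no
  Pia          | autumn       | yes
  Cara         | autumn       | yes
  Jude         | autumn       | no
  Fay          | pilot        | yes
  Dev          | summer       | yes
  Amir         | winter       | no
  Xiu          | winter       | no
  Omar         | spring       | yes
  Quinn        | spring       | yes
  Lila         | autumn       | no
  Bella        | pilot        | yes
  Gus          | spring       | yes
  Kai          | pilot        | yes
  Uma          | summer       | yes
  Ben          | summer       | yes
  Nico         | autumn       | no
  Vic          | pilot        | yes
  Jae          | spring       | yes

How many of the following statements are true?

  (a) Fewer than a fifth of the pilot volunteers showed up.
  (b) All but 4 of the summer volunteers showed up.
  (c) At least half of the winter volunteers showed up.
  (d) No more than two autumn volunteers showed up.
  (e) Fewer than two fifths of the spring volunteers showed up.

0

(a) pilot: |A| = 7, |A ∩ B| = 6; needs |A ∩ B| / |A| < 1/5 — false.
(b) summer: |A| = 5, |A ∩ B| = 5; needs |A ∖ B| = 4 — false.
(c) winter: |A| = 5, |A ∩ B| = 0; needs |A ∩ B| ≥ |A ∖ B| — false.
(d) autumn: |A| = 6, |A ∩ B| = 3; needs |A ∩ B| ≤ 2 — false.
(e) spring: |A| = 8, |A ∩ B| = 6; needs |A ∩ B| / |A| < 2/5 — false.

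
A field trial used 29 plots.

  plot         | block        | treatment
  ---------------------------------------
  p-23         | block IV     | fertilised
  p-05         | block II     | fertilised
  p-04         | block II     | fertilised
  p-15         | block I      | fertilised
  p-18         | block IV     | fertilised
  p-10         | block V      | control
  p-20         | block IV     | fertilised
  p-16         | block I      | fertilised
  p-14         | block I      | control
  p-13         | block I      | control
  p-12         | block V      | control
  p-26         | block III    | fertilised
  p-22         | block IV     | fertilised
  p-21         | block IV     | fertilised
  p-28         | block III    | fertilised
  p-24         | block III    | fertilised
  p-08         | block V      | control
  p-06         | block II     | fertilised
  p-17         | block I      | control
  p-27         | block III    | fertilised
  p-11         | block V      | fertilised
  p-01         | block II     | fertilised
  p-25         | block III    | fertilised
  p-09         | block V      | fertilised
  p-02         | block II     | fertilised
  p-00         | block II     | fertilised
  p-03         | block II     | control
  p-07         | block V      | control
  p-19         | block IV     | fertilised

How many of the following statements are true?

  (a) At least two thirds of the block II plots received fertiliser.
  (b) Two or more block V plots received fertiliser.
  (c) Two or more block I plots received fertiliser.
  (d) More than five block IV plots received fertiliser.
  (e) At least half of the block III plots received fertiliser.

5

(a) block II: |A| = 7, |A ∩ B| = 6; needs |A ∩ B| / |A| ≥ 2/3 — true.
(b) block V: |A| = 6, |A ∩ B| = 2; needs |A ∩ B| ≥ 2 — true.
(c) block I: |A| = 5, |A ∩ B| = 2; needs |A ∩ B| ≥ 2 — true.
(d) block IV: |A| = 6, |A ∩ B| = 6; needs |A ∩ B| > 5 — true.
(e) block III: |A| = 5, |A ∩ B| = 5; needs |A ∩ B| ≥ |A ∖ B| — true.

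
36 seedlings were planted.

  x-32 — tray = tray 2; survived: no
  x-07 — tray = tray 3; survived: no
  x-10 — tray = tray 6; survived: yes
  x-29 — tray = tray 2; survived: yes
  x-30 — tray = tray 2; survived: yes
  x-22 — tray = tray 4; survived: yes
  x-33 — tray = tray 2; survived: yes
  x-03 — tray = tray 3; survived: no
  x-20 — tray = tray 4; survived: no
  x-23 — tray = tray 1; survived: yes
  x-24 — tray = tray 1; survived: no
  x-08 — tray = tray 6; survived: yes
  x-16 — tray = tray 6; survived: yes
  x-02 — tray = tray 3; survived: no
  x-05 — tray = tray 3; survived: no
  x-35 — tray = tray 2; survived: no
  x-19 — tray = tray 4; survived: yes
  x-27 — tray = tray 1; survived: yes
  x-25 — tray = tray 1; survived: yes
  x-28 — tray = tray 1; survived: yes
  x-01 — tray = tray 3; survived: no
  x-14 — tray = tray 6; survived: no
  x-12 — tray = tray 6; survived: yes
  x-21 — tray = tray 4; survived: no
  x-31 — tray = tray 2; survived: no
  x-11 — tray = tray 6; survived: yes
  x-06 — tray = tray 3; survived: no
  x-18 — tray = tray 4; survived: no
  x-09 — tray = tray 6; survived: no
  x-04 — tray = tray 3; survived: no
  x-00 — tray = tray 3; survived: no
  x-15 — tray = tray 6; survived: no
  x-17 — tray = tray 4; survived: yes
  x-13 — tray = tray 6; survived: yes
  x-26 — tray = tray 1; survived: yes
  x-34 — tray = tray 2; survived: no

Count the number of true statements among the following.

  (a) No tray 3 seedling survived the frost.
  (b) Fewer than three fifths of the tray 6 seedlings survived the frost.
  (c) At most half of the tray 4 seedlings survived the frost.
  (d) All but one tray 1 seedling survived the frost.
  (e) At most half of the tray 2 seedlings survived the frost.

4

(a) tray 3: |A| = 8, |A ∩ B| = 0; needs A ∩ B = ∅ (|A ∩ B| = 0) — true.
(b) tray 6: |A| = 9, |A ∩ B| = 6; needs |A ∩ B| / |A| < 3/5 — false.
(c) tray 4: |A| = 6, |A ∩ B| = 3; needs |A ∩ B| ≤ |A ∖ B| — true.
(d) tray 1: |A| = 6, |A ∩ B| = 5; needs |A ∖ B| = 1 — true.
(e) tray 2: |A| = 7, |A ∩ B| = 3; needs |A ∩ B| ≤ |A ∖ B| — true.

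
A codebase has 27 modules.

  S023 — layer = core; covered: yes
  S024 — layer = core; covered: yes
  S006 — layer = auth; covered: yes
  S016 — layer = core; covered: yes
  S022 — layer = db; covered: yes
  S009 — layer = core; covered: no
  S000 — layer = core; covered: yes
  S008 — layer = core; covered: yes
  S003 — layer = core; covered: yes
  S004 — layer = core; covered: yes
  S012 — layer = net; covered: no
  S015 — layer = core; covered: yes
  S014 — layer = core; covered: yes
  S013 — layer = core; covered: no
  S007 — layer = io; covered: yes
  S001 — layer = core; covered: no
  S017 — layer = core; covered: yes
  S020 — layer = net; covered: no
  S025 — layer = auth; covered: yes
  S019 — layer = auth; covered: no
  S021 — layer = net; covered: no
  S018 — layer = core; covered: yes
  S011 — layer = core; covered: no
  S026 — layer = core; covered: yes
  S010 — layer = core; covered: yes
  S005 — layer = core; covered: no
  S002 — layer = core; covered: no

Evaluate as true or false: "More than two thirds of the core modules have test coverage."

'More than two thirds of the core modules have test coverage' holds iff |A ∩ B| / |A| > 2/3.
|A| = 19, |A ∩ B| = 13, |A ∖ B| = 6.
|A ∩ B|/|A| = 13/19, so the statement is true.

True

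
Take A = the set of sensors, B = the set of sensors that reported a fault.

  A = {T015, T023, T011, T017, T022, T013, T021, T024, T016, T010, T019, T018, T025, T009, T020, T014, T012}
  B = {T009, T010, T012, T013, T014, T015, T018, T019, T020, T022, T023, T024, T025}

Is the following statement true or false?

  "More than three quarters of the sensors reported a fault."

The determiner here denotes the relation: |A ∩ B| / |A| > 3/4.
|A| = 17, |A ∩ B| = 13, |A ∖ B| = 4.
|A ∩ B|/|A| = 13/17, so the statement is true.

True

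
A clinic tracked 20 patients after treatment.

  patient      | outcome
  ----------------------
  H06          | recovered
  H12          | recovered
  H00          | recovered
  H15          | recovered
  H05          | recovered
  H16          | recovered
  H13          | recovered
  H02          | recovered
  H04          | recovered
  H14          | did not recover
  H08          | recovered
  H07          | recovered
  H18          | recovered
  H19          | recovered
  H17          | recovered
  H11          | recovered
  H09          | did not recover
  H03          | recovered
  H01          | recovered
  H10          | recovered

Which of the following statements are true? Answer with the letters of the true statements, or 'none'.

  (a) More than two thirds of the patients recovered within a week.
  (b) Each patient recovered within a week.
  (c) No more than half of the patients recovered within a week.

|A| = 20, |A ∩ B| = 18, |A ∖ B| = 2.
(a) |A ∩ B| / |A| > 2/3: holds.
(b) A ⊆ B, i.e. every element of A is in B (|A ∖ B| = 0): fails.
(c) |A ∩ B| ≤ |A ∖ B|: fails.

(a)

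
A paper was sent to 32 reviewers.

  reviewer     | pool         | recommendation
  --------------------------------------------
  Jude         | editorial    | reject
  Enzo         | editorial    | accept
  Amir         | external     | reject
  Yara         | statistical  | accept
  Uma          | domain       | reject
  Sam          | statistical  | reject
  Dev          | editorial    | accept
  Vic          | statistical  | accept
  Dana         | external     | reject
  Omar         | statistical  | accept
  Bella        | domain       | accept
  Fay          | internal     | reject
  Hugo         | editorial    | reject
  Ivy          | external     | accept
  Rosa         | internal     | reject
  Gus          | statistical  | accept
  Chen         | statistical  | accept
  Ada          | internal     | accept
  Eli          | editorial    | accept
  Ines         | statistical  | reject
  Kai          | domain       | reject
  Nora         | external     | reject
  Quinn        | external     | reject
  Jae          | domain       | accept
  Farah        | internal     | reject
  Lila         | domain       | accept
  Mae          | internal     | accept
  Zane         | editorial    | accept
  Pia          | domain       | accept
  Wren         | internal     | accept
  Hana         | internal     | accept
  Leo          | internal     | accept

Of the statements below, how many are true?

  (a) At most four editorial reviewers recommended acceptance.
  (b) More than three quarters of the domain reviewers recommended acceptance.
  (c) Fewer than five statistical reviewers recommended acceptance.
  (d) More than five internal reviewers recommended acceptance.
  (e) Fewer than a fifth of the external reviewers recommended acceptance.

(a) editorial: |A| = 6, |A ∩ B| = 4; needs |A ∩ B| ≤ 4 — true.
(b) domain: |A| = 6, |A ∩ B| = 4; needs |A ∩ B| / |A| > 3/4 — false.
(c) statistical: |A| = 7, |A ∩ B| = 5; needs |A ∩ B| < 5 — false.
(d) internal: |A| = 8, |A ∩ B| = 5; needs |A ∩ B| > 5 — false.
(e) external: |A| = 5, |A ∩ B| = 1; needs |A ∩ B| / |A| < 1/5 — false.

1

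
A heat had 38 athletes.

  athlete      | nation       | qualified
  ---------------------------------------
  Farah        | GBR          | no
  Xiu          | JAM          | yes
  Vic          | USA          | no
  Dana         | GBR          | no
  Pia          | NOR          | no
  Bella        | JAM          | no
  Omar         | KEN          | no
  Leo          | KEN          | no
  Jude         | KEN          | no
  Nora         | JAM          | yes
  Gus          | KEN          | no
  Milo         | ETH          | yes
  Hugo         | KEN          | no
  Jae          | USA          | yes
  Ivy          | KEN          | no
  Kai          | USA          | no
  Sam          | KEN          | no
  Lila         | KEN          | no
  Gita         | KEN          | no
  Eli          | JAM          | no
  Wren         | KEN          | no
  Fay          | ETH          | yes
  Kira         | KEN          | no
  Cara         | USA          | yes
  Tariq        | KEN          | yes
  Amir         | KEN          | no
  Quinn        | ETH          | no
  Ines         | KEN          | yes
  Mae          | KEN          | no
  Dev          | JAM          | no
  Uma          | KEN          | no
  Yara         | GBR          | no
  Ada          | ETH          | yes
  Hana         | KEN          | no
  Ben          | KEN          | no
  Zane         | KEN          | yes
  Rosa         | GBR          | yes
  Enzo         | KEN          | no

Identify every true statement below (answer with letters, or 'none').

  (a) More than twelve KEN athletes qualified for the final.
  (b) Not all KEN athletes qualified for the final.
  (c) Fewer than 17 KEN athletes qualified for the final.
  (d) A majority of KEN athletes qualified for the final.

(b), (c)

|A| = 20, |A ∩ B| = 3, |A ∖ B| = 17.
(a) |A ∩ B| > 12: fails.
(b) A ⊄ B (|A ∖ B| ≥ 1): holds.
(c) |A ∩ B| < 17: holds.
(d) |A ∩ B| > |A ∖ B|: fails.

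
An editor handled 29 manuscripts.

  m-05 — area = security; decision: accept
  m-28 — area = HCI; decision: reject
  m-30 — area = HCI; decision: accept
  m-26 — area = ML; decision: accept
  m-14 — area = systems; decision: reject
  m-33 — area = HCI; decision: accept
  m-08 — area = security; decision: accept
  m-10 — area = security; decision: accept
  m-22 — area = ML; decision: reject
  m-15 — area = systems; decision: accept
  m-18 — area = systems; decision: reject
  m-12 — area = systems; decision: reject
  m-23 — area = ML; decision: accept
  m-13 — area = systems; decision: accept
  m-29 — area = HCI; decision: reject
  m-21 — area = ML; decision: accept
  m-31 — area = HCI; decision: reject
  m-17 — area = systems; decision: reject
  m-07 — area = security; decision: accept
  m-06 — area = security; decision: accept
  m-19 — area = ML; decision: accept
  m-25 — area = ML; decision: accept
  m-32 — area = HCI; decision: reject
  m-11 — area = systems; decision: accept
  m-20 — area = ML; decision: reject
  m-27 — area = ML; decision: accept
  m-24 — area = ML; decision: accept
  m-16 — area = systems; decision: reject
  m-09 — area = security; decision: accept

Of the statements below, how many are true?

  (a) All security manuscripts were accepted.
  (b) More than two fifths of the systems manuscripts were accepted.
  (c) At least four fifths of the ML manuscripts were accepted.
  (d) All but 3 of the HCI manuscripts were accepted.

1

(a) security: |A| = 6, |A ∩ B| = 6; needs A ⊆ B, i.e. every element of A is in B (|A ∖ B| = 0) — true.
(b) systems: |A| = 8, |A ∩ B| = 3; needs |A ∩ B| / |A| > 2/5 — false.
(c) ML: |A| = 9, |A ∩ B| = 7; needs |A ∩ B| / |A| ≥ 4/5 — false.
(d) HCI: |A| = 6, |A ∩ B| = 2; needs |A ∖ B| = 3 — false.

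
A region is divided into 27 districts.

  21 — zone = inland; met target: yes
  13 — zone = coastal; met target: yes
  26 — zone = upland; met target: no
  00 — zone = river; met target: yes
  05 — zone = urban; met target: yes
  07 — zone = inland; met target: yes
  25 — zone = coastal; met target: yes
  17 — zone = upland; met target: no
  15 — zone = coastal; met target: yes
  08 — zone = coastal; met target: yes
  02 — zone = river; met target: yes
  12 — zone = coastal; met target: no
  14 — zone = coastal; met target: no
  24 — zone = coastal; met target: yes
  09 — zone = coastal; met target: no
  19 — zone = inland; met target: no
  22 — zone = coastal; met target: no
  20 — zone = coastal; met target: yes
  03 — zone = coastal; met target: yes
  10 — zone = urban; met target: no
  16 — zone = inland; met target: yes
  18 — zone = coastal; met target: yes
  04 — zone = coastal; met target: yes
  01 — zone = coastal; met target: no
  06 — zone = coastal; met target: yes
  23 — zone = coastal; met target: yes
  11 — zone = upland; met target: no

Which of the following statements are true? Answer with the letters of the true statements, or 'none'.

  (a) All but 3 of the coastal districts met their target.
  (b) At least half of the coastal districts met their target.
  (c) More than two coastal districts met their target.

(b), (c)

|A| = 16, |A ∩ B| = 11, |A ∖ B| = 5.
(a) |A ∖ B| = 3: fails.
(b) |A ∩ B| ≥ |A ∖ B|: holds.
(c) |A ∩ B| > 2: holds.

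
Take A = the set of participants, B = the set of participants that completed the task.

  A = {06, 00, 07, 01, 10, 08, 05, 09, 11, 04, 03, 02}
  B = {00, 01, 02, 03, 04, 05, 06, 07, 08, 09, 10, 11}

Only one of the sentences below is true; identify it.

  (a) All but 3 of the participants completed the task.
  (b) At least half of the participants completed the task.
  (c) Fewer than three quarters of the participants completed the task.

|A| = 12, |A ∩ B| = 12, |A ∖ B| = 0.
(a) requires |A ∖ B| = 3: false.
(b) requires |A ∩ B| ≥ |A ∖ B|: true.
(c) requires |A ∩ B| / |A| < 3/4: false.

(b)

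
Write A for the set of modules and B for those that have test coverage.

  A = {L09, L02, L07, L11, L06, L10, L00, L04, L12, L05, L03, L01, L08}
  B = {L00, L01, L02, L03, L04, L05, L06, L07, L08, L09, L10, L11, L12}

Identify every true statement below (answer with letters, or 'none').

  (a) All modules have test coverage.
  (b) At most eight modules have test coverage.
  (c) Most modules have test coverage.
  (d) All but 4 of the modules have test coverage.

|A| = 13, |A ∩ B| = 13, |A ∖ B| = 0.
(a) A ⊆ B, i.e. every element of A is in B (|A ∖ B| = 0): holds.
(b) |A ∩ B| ≤ 8: fails.
(c) |A ∩ B| > |A ∖ B|: holds.
(d) |A ∖ B| = 4: fails.

(a), (c)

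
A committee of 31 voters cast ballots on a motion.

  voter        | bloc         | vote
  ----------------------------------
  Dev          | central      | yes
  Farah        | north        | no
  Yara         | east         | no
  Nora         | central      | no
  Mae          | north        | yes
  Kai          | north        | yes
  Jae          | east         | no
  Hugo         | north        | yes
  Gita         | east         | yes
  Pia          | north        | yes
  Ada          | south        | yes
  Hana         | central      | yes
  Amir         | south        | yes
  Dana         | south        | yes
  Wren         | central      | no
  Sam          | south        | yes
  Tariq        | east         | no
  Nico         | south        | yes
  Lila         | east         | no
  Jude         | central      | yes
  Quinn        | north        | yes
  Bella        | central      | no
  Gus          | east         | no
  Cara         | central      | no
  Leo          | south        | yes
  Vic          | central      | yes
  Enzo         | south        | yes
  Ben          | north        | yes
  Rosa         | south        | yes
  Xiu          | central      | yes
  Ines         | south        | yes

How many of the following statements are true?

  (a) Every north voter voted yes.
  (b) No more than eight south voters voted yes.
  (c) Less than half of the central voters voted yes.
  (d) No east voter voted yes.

(a) north: |A| = 7, |A ∩ B| = 6; needs A ⊆ B, i.e. every element of A is in B (|A ∖ B| = 0) — false.
(b) south: |A| = 9, |A ∩ B| = 9; needs |A ∩ B| ≤ 8 — false.
(c) central: |A| = 9, |A ∩ B| = 5; needs |A ∩ B| < |A ∖ B| — false.
(d) east: |A| = 6, |A ∩ B| = 1; needs A ∩ B = ∅ (|A ∩ B| = 0) — false.

0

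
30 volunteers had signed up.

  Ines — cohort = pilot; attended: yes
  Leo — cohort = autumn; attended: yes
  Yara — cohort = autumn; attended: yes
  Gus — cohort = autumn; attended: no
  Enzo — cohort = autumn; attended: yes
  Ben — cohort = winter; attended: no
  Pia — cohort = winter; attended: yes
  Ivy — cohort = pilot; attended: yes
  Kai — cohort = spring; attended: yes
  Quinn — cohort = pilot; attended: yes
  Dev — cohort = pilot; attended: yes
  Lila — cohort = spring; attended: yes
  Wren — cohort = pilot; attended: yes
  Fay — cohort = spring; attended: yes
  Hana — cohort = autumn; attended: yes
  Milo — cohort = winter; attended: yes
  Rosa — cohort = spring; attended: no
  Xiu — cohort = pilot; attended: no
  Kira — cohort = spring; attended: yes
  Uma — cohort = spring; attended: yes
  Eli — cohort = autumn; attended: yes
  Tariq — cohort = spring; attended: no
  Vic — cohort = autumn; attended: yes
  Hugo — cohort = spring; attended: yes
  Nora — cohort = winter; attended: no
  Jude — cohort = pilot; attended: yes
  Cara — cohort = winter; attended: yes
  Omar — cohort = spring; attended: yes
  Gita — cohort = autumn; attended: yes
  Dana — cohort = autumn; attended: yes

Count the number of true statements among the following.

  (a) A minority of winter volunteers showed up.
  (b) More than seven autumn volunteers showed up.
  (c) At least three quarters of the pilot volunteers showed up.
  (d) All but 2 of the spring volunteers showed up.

3

(a) winter: |A| = 5, |A ∩ B| = 3; needs |A ∩ B| < |A ∖ B| — false.
(b) autumn: |A| = 9, |A ∩ B| = 8; needs |A ∩ B| > 7 — true.
(c) pilot: |A| = 7, |A ∩ B| = 6; needs |A ∩ B| / |A| ≥ 3/4 — true.
(d) spring: |A| = 9, |A ∩ B| = 7; needs |A ∖ B| = 2 — true.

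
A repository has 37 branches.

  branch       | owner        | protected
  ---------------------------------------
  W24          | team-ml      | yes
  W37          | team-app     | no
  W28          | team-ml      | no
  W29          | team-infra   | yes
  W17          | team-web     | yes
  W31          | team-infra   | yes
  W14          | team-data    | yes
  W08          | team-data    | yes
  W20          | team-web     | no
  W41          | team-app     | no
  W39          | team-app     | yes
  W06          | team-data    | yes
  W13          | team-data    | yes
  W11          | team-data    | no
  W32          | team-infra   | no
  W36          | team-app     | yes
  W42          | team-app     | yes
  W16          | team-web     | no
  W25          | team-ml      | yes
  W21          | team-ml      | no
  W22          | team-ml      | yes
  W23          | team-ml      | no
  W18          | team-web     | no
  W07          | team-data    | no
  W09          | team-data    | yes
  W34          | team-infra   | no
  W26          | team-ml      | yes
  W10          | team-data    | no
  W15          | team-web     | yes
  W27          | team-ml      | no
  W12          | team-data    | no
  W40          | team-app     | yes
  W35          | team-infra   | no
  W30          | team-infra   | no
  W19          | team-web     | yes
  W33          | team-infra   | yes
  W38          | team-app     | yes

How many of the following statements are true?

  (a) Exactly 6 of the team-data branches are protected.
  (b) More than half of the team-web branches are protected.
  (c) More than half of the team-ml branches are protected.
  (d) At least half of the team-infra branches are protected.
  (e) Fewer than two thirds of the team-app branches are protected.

(a) team-data: |A| = 9, |A ∩ B| = 5; needs |A ∩ B| = 6 — false.
(b) team-web: |A| = 6, |A ∩ B| = 3; needs |A ∩ B| > |A ∖ B| — false.
(c) team-ml: |A| = 8, |A ∩ B| = 4; needs |A ∩ B| > |A ∖ B| — false.
(d) team-infra: |A| = 7, |A ∩ B| = 3; needs |A ∩ B| ≥ |A ∖ B| — false.
(e) team-app: |A| = 7, |A ∩ B| = 5; needs |A ∩ B| / |A| < 2/3 — false.

0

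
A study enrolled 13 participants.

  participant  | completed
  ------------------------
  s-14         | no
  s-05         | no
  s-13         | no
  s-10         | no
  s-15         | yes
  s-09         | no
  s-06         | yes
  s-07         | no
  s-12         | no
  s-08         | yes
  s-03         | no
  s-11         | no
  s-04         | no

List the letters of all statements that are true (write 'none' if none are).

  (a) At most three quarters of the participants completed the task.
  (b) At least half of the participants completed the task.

(a)

|A| = 13, |A ∩ B| = 3, |A ∖ B| = 10.
(a) |A ∩ B| / |A| ≤ 3/4: holds.
(b) |A ∩ B| ≥ |A ∖ B|: fails.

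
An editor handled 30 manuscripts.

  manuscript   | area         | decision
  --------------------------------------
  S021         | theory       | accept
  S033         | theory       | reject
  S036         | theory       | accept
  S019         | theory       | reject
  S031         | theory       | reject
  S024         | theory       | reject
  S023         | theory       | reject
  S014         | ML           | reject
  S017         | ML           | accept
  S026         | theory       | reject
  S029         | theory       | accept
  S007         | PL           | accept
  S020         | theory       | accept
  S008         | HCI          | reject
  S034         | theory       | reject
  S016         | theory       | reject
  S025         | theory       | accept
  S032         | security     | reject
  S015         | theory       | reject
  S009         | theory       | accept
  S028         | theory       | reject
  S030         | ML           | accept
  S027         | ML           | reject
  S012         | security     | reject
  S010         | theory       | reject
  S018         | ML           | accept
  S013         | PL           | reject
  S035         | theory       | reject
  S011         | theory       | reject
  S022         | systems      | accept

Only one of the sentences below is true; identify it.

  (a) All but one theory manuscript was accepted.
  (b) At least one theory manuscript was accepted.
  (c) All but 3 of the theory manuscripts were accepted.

|A| = 19, |A ∩ B| = 6, |A ∖ B| = 13.
(a) requires |A ∖ B| = 1: false.
(b) requires A ∩ B ≠ ∅ (|A ∩ B| ≥ 1): true.
(c) requires |A ∖ B| = 3: false.

(b)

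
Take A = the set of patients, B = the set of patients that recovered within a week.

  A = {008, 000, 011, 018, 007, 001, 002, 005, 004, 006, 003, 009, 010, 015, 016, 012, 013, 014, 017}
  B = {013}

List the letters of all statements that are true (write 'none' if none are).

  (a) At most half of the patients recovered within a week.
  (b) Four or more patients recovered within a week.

(a)

|A| = 19, |A ∩ B| = 1, |A ∖ B| = 18.
(a) |A ∩ B| ≤ |A ∖ B|: holds.
(b) |A ∩ B| ≥ 4: fails.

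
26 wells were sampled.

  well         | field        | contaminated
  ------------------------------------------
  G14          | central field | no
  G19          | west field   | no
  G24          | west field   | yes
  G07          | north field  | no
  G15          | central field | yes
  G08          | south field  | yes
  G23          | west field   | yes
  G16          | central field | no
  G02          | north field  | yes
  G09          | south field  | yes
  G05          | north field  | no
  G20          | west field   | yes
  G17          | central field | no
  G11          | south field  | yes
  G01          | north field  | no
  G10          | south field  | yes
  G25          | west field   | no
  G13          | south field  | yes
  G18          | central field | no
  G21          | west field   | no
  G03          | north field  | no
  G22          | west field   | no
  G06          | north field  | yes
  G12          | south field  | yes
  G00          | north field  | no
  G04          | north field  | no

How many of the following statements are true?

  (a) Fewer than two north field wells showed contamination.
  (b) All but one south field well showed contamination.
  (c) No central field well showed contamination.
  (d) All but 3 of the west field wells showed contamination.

(a) north field: |A| = 8, |A ∩ B| = 2; needs |A ∩ B| < 2 — false.
(b) south field: |A| = 6, |A ∩ B| = 6; needs |A ∖ B| = 1 — false.
(c) central field: |A| = 5, |A ∩ B| = 1; needs A ∩ B = ∅ (|A ∩ B| = 0) — false.
(d) west field: |A| = 7, |A ∩ B| = 3; needs |A ∖ B| = 3 — false.

0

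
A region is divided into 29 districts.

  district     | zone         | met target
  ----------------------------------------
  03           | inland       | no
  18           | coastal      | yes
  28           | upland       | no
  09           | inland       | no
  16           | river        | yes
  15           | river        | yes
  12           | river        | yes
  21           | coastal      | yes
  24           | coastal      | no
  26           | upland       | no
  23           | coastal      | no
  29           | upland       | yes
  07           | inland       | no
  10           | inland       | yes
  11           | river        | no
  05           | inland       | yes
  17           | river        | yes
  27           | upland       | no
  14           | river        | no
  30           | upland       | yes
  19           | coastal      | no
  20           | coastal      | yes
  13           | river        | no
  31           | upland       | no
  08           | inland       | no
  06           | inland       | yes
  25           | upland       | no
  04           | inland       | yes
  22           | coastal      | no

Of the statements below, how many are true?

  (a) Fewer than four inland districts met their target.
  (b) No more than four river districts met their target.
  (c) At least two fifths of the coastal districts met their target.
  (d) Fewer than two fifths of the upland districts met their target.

(a) inland: |A| = 8, |A ∩ B| = 4; needs |A ∩ B| < 4 — false.
(b) river: |A| = 7, |A ∩ B| = 4; needs |A ∩ B| ≤ 4 — true.
(c) coastal: |A| = 7, |A ∩ B| = 3; needs |A ∩ B| / |A| ≥ 2/5 — true.
(d) upland: |A| = 7, |A ∩ B| = 2; needs |A ∩ B| / |A| < 2/5 — true.

3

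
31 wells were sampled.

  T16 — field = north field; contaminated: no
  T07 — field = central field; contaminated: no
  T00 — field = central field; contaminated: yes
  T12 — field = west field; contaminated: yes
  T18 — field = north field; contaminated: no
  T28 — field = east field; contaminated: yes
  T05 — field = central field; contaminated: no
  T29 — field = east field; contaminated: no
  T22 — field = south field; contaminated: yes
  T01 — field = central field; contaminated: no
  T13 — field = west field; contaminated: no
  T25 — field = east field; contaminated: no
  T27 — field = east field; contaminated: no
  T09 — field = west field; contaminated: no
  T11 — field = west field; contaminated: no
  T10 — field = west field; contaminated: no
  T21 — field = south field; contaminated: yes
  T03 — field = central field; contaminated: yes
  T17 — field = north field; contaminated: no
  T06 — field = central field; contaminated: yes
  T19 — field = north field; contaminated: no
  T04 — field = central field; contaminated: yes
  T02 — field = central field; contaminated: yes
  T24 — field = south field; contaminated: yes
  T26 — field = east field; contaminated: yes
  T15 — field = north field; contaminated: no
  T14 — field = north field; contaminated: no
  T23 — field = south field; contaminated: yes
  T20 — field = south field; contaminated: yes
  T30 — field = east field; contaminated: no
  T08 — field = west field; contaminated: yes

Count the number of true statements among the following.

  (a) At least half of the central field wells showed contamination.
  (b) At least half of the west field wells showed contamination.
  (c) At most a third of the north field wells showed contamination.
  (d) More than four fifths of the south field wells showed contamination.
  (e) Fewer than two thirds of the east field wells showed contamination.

(a) central field: |A| = 8, |A ∩ B| = 5; needs |A ∩ B| ≥ |A ∖ B| — true.
(b) west field: |A| = 6, |A ∩ B| = 2; needs |A ∩ B| ≥ |A ∖ B| — false.
(c) north field: |A| = 6, |A ∩ B| = 0; needs |A ∩ B| / |A| ≤ 1/3 — true.
(d) south field: |A| = 5, |A ∩ B| = 5; needs |A ∩ B| / |A| > 4/5 — true.
(e) east field: |A| = 6, |A ∩ B| = 2; needs |A ∩ B| / |A| < 2/3 — true.

4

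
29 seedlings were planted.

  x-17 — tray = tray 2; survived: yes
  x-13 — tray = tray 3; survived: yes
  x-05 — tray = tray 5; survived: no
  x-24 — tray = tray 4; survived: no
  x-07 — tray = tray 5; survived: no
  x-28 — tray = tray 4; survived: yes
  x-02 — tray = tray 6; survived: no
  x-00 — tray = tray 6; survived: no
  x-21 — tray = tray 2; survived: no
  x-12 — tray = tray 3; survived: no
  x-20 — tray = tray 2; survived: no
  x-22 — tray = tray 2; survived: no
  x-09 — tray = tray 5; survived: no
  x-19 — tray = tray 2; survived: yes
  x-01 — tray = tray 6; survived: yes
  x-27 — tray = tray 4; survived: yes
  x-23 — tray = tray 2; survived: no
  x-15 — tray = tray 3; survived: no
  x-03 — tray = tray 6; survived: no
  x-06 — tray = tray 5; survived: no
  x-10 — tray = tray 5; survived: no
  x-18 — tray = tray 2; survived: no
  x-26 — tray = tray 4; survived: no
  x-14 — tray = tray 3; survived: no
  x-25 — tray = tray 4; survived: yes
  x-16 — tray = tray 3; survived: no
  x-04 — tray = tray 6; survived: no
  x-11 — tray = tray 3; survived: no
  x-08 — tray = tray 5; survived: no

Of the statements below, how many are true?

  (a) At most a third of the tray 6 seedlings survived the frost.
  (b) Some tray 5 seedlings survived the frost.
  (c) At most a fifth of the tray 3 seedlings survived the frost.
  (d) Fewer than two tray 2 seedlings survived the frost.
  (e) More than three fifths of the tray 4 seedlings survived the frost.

(a) tray 6: |A| = 5, |A ∩ B| = 1; needs |A ∩ B| / |A| ≤ 1/3 — true.
(b) tray 5: |A| = 6, |A ∩ B| = 0; needs A ∩ B ≠ ∅ (|A ∩ B| ≥ 1) — false.
(c) tray 3: |A| = 6, |A ∩ B| = 1; needs |A ∩ B| / |A| ≤ 1/5 — true.
(d) tray 2: |A| = 7, |A ∩ B| = 2; needs |A ∩ B| < 2 — false.
(e) tray 4: |A| = 5, |A ∩ B| = 3; needs |A ∩ B| / |A| > 3/5 — false.

2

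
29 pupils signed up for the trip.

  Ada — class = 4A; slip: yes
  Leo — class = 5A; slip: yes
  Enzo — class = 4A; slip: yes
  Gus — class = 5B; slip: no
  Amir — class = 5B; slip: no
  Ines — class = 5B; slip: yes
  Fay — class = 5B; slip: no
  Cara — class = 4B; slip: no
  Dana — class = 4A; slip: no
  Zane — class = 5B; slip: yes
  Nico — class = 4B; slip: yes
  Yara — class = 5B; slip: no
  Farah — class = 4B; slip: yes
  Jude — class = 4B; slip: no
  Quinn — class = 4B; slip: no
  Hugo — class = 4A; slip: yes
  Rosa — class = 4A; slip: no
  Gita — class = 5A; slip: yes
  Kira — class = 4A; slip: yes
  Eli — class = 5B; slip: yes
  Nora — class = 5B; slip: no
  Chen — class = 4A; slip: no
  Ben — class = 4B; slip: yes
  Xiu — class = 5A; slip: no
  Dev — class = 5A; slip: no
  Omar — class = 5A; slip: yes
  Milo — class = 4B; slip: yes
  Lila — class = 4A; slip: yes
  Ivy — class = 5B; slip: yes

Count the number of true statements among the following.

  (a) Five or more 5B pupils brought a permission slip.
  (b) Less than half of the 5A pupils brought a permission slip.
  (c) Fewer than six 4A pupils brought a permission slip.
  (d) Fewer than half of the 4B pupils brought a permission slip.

(a) 5B: |A| = 9, |A ∩ B| = 4; needs |A ∩ B| ≥ 5 — false.
(b) 5A: |A| = 5, |A ∩ B| = 3; needs |A ∩ B| < |A ∖ B| — false.
(c) 4A: |A| = 8, |A ∩ B| = 5; needs |A ∩ B| < 6 — true.
(d) 4B: |A| = 7, |A ∩ B| = 4; needs |A ∩ B| < |A ∖ B| — false.

1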